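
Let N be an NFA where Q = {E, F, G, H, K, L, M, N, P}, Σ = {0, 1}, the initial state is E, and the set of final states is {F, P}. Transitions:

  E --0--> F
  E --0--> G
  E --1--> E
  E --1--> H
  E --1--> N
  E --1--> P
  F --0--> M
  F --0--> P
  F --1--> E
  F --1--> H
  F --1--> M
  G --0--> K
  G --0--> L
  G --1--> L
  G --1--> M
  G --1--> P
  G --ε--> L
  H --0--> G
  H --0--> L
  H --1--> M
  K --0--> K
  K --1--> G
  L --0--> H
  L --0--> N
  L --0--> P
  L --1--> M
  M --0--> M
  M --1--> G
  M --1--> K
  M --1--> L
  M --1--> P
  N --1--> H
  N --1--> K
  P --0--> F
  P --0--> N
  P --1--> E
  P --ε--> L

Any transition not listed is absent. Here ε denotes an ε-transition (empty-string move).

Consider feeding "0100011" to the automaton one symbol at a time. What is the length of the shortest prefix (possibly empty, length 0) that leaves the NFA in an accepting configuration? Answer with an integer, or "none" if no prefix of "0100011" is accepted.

1

Start in {E}.
Read '0': E→{F, G}; union {F, G}; ε-closure = {F, G, L}.
None of the earlier sets intersect F, but {F, G, L} does.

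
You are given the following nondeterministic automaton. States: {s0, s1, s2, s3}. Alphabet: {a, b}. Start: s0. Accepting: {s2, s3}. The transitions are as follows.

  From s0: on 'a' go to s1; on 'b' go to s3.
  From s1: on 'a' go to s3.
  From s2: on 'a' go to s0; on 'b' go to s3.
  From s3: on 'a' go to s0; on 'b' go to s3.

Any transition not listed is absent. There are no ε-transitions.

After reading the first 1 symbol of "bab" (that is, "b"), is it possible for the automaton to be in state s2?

No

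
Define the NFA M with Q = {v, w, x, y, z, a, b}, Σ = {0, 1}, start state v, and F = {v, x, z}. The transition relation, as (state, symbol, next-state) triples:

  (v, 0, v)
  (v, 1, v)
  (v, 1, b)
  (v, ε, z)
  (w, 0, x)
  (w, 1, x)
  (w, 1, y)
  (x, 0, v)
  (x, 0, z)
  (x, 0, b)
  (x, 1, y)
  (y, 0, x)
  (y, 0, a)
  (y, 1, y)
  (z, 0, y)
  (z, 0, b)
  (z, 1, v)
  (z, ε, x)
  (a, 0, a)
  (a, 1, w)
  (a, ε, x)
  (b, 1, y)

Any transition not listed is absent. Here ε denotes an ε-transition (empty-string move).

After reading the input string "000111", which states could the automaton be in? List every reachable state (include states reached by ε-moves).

{v, x, y, z, b}

Start: ε-closure({v}) = {v, x, z}.
Read '0': {v, x, z} → {v, x, y, z, b}.
Read '0': {v, x, y, z, b} → {v, x, y, z, a, b}.
Read '0': {v, x, y, z, a, b} → {v, x, y, z, a, b}.
Read '1': {v, x, y, z, a, b} → {v, w, x, y, z, b}.
Read '1': {v, w, x, y, z, b} → {v, x, y, z, b}.
Read '1': {v, x, y, z, b} → {v, x, y, z, b}.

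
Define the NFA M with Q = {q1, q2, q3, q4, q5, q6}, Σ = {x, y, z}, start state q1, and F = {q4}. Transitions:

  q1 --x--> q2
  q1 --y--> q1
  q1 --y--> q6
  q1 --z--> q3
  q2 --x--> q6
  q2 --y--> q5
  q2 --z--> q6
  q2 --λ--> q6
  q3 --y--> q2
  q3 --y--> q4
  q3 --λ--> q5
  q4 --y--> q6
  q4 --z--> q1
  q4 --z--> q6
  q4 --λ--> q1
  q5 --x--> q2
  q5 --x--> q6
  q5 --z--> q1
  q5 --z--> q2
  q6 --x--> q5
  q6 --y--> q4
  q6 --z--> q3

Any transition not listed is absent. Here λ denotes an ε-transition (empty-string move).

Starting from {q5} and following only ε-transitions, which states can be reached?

Begin with {q5}.
No ε-moves leave this set, so the closure equals the set itself.

{q5}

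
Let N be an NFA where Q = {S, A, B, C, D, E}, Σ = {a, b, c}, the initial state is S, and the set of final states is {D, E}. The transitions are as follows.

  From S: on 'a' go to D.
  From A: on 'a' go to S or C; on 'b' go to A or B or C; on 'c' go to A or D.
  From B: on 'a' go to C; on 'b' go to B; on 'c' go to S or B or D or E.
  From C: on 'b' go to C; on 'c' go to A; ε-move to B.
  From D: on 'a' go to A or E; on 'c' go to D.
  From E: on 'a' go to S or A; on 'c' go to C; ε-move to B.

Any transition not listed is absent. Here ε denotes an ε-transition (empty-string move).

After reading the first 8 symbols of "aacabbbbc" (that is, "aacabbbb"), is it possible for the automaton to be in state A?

Yes

Start in {S}.
Read 'a': {S} → {D}.
Read 'a': {D} → {A, B, E}.
Read 'c': {A, B, E} → {S, A, B, C, D, E}.
Read 'a': {S, A, B, C, D, E} → {S, A, B, C, D, E}.
Read 'b': {S, A, B, C, D, E} → {A, B, C}.
Read 'b': {A, B, C} → {A, B, C}.
Read 'b': {A, B, C} → {A, B, C}.
Read 'b': {A, B, C} → {A, B, C}.
State A is in {A, B, C}.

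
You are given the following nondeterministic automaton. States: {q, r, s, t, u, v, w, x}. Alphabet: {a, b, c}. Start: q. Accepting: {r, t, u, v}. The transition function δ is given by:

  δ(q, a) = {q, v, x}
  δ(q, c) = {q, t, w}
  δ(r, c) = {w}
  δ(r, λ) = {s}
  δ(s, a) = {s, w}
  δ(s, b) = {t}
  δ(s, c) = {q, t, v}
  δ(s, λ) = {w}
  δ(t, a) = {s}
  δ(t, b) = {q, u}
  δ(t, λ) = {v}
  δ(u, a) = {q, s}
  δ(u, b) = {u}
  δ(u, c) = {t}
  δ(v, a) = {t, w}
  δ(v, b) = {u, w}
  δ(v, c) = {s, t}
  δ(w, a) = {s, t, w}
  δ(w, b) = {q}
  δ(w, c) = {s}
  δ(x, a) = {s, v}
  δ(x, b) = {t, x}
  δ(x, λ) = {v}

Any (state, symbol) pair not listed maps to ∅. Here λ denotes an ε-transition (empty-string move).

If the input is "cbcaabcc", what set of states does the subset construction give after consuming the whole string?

Start in {q}.
Read 'c': q→{q, t, w}; union {q, t, w}; ε-closure = {q, t, v, w}.
Read 'b': q→∅, t→{q, u}, v→{u, w}, w→{q}; now {q, u, w}.
Read 'c': q→{q, t, w}, u→{t}, w→{s}; union {q, s, t, w}; ε-closure = {q, s, t, v, w}.
Read 'a': q→{q, v, x}, s→{s, w}, t→{s}, v→{t, w}, w→{s, t, w}; now {q, s, t, v, w, x}.
Read 'a': q→{q, v, x}, s→{s, w}, t→{s}, v→{t, w}, w→{s, t, w}, x→{s, v}; now {q, s, t, v, w, x}.
Read 'b': q→∅, s→{t}, t→{q, u}, v→{u, w}, w→{q}, x→{t, x}; union {q, t, u, w, x}; ε-closure = {q, t, u, v, w, x}.
Read 'c': q→{q, t, w}, t→∅, u→{t}, v→{s, t}, w→{s}, x→∅; union {q, s, t, w}; ε-closure = {q, s, t, v, w}.
Read 'c': q→{q, t, w}, s→{q, t, v}, t→∅, v→{s, t}, w→{s}; now {q, s, t, v, w}.

{q, s, t, v, w}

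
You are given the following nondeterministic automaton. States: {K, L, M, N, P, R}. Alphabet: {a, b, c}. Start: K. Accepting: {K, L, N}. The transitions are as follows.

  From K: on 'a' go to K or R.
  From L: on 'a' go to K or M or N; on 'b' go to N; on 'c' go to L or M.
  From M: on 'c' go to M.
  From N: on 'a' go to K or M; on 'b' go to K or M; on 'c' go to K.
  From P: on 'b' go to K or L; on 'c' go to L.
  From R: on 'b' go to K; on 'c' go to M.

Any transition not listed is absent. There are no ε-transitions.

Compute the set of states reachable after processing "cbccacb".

Start in {K}.
Read 'c': K→∅; now ∅.
The set is empty and remains empty for the remaining 6 symbols.

∅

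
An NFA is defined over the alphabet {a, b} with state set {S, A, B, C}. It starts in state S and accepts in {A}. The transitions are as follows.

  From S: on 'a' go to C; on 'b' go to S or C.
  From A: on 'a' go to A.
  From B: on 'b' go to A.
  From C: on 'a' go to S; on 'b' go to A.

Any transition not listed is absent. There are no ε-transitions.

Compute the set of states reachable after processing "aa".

{S}

Start in {S}.
Read 'a': S→{C}; now {C}.
Read 'a': C→{S}; now {S}.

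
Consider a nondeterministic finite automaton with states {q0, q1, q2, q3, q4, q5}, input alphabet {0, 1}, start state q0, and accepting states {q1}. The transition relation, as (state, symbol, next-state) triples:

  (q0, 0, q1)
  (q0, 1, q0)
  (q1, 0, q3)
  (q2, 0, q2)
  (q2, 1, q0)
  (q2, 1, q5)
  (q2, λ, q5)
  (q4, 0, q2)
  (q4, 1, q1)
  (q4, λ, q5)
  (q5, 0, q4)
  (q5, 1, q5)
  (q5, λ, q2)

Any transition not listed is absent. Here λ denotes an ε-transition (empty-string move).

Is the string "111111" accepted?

No

Start in {q0}.
Read '1': {q0} → {q0}.
Read '1': {q0} → {q0}.
Read '1': {q0} → {q0}.
Read '1': {q0} → {q0}.
Read '1': {q0} → {q0}.
Read '1': {q0} → {q0}.
The final set {q0} contains no accepting state.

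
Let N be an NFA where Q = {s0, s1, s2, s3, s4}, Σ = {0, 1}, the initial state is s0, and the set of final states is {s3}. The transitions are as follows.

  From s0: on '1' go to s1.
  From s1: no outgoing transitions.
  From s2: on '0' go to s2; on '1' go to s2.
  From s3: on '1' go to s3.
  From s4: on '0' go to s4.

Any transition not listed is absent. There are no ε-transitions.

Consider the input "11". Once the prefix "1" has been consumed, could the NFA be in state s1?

Start in {s0}.
Read '1': {s0} → {s1}.
State s1 is in {s1}.

Yes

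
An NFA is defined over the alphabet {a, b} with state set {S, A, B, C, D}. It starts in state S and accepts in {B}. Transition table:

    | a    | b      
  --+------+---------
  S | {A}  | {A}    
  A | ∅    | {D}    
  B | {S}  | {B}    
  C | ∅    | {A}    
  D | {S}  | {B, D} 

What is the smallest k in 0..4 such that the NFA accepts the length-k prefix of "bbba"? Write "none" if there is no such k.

3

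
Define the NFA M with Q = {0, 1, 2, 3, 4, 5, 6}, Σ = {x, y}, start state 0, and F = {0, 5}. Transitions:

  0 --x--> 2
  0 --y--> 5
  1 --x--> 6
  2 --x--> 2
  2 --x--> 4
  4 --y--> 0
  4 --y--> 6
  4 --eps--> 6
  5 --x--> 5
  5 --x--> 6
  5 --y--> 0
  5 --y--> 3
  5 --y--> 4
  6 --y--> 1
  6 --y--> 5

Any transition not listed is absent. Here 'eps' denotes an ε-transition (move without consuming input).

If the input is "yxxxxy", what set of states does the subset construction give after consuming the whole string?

Start in {0}.
Read 'y': 0→{5}; now {5}.
Read 'x': 5→{5, 6}; now {5, 6}.
Read 'x': 5→{5, 6}, 6→∅; now {5, 6}.
Read 'x': 5→{5, 6}, 6→∅; now {5, 6}.
Read 'x': 5→{5, 6}, 6→∅; now {5, 6}.
Read 'y': 5→{0, 3, 4}, 6→{1, 5}; union {0, 1, 3, 4, 5}; ε-closure = {0, 1, 3, 4, 5, 6}.

{0, 1, 3, 4, 5, 6}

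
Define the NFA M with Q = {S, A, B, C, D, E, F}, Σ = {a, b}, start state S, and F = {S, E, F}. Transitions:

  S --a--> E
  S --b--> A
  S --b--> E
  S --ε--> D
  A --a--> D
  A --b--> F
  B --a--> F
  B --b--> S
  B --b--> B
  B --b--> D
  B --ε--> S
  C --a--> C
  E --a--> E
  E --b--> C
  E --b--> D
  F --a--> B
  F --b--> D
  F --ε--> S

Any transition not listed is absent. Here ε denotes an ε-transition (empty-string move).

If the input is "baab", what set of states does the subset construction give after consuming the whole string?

{C, D}

Start: ε-closure({S}) = {S, D}.
Read 'b': {S, D} → {A, E}.
Read 'a': {A, E} → {D, E}.
Read 'a': {D, E} → {E}.
Read 'b': {E} → {C, D}.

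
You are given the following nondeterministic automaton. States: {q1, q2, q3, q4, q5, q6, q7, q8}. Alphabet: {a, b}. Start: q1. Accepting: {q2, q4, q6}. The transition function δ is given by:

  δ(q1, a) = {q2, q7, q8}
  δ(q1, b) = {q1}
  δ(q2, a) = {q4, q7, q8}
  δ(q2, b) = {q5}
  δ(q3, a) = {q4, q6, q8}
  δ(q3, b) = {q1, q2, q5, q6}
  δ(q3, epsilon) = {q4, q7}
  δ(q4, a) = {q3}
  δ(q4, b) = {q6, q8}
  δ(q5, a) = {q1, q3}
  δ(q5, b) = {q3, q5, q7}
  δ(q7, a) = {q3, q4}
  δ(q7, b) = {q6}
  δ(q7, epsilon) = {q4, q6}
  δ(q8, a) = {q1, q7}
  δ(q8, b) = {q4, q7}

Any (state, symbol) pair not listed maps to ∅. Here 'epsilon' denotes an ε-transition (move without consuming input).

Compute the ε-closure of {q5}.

{q5}

Begin with {q5}.
No ε-moves leave this set, so the closure equals the set itself.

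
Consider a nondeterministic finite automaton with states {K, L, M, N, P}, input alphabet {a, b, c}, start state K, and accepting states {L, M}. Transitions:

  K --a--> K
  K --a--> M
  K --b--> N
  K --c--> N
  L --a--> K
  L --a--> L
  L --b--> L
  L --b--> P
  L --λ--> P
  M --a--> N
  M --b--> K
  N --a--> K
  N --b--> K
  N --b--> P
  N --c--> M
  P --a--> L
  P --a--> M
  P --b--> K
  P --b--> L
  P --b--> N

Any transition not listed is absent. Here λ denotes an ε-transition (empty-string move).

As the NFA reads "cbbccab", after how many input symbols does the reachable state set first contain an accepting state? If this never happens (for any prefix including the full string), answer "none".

3

Start in {K}.
Read 'c': {K} → {N}.
Read 'b': {N} → {K, P}.
Read 'b': {K, P} → {K, L, N, P}.
None of the earlier sets intersect F, but {K, L, N, P} does.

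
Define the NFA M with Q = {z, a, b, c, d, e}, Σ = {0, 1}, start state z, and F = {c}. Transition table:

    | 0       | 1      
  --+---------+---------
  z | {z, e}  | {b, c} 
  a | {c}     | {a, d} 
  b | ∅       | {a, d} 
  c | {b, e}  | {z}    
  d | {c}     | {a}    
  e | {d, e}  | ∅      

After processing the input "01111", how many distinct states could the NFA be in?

Start in {z}.
Read '0': {z} → {z, e}.
Read '1': {z, e} → {b, c}.
Read '1': {b, c} → {z, a, d}.
Read '1': {z, a, d} → {a, b, c, d}.
Read '1': {a, b, c, d} → {z, a, d}.
That set has 3 states.

3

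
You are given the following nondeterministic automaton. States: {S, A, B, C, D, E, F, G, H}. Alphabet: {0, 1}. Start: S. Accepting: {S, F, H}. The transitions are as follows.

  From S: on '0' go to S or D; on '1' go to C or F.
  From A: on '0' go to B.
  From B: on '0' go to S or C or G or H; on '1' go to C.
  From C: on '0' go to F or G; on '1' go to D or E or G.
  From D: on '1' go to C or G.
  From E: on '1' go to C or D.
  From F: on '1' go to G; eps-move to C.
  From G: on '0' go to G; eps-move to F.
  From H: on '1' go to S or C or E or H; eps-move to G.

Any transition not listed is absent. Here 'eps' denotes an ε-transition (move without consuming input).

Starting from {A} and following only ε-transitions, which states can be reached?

{A}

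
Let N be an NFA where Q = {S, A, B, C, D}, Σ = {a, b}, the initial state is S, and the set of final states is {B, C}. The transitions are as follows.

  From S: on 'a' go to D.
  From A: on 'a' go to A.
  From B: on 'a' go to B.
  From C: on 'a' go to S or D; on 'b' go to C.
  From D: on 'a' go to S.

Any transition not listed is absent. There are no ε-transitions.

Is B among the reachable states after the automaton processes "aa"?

No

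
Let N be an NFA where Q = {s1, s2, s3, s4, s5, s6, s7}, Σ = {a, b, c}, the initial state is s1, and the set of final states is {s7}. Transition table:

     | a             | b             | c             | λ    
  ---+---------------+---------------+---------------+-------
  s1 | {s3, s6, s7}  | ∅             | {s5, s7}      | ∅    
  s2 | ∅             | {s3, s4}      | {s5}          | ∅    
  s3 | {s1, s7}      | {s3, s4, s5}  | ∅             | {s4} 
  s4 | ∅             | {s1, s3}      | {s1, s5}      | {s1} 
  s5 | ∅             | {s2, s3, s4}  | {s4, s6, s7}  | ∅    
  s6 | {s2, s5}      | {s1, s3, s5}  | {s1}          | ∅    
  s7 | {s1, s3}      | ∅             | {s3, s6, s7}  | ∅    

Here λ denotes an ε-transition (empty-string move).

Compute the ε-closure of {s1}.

Begin with {s1}.
No ε-moves leave this set, so the closure equals the set itself.

{s1}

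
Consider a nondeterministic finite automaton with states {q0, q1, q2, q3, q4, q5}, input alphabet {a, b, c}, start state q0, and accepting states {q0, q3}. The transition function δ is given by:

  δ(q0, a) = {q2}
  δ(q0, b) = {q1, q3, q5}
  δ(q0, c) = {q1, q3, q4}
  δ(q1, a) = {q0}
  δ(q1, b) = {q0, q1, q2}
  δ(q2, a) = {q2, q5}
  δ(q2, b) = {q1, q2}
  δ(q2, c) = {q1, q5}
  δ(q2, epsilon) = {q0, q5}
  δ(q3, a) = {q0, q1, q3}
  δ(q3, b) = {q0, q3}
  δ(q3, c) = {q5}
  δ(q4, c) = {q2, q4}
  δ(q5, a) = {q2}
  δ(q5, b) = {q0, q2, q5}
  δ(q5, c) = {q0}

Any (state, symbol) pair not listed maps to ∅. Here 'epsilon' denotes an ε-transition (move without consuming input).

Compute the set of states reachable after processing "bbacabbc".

{q0, q1, q3, q4, q5}

Start in {q0}.
Read 'b': {q0} → {q1, q3, q5}.
Read 'b': {q1, q3, q5} → {q0, q1, q2, q3, q5}.
Read 'a': {q0, q1, q2, q3, q5} → {q0, q1, q2, q3, q5}.
Read 'c': {q0, q1, q2, q3, q5} → {q0, q1, q3, q4, q5}.
Read 'a': {q0, q1, q3, q4, q5} → {q0, q1, q2, q3, q5}.
Read 'b': {q0, q1, q2, q3, q5} → {q0, q1, q2, q3, q5}.
Read 'b': {q0, q1, q2, q3, q5} → {q0, q1, q2, q3, q5}.
Read 'c': {q0, q1, q2, q3, q5} → {q0, q1, q3, q4, q5}.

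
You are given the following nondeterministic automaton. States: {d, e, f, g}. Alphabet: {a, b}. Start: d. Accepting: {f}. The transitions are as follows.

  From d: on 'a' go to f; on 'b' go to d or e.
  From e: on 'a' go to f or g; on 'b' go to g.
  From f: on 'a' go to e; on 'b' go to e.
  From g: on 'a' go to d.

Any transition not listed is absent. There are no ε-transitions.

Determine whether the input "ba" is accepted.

Start in {d}.
Read 'b': d→{d, e}; now {d, e}.
Read 'a': d→{f}, e→{f, g}; now {f, g}.
The final set {f, g} contains the accepting state f.

Yes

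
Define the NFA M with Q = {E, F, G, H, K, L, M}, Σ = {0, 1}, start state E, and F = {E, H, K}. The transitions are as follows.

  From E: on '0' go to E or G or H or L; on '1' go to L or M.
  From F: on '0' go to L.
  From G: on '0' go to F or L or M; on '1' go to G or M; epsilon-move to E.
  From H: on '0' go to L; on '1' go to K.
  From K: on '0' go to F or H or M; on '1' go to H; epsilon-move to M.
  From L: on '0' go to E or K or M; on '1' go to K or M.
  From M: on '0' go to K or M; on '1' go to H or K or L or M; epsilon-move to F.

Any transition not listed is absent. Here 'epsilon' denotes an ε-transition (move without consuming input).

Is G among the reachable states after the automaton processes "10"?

Start in {E}.
Read '1': E→{L, M}; union {L, M}; ε-closure = {F, L, M}.
Read '0': F→{L}, L→{E, K, M}, M→{K, M}; union {E, K, L, M}; ε-closure = {E, F, K, L, M}.
State G is not in {E, F, K, L, M}.

No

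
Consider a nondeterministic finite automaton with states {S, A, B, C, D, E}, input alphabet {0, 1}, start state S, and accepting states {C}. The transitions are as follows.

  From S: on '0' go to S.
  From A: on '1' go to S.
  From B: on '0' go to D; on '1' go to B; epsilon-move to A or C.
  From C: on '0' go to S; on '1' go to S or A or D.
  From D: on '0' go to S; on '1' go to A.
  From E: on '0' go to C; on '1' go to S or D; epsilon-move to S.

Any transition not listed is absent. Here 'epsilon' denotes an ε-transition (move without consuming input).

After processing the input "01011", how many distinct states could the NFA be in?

Start in {S}.
Read '0': {S} → {S}.
Read '1': {S} → ∅.
The set is empty and remains empty for the remaining 3 symbols.
That set has 0 states.

0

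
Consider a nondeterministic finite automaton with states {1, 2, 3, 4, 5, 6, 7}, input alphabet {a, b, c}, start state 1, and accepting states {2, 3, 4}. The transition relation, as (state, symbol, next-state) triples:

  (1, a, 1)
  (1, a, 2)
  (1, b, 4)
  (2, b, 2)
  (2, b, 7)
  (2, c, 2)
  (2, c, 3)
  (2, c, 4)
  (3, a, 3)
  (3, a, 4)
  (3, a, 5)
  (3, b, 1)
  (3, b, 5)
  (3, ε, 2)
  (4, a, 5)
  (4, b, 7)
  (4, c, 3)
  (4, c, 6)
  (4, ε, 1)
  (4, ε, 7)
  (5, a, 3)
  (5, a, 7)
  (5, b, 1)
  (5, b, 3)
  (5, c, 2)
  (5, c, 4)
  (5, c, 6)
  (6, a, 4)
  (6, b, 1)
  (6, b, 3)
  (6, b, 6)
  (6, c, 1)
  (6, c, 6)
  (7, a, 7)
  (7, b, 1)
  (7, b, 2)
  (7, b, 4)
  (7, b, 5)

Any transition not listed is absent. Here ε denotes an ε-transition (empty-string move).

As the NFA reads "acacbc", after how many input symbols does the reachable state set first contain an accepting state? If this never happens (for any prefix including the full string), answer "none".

1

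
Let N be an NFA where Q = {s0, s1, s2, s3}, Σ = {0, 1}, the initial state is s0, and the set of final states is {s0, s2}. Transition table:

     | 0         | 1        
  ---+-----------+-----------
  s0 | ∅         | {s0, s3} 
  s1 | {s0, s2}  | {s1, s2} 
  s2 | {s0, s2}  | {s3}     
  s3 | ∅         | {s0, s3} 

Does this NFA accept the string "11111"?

Yes

Start in {s0}.
Read '1': {s0} → {s0, s3}.
Read '1': {s0, s3} → {s0, s3}.
Read '1': {s0, s3} → {s0, s3}.
Read '1': {s0, s3} → {s0, s3}.
Read '1': {s0, s3} → {s0, s3}.
The final set {s0, s3} contains the accepting state s0.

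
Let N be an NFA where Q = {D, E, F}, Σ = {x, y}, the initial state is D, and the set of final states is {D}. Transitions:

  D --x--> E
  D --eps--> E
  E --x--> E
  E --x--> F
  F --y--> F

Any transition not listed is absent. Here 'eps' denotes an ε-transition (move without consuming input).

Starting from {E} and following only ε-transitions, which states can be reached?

Begin with {E}.
No ε-moves leave this set, so the closure equals the set itself.

{E}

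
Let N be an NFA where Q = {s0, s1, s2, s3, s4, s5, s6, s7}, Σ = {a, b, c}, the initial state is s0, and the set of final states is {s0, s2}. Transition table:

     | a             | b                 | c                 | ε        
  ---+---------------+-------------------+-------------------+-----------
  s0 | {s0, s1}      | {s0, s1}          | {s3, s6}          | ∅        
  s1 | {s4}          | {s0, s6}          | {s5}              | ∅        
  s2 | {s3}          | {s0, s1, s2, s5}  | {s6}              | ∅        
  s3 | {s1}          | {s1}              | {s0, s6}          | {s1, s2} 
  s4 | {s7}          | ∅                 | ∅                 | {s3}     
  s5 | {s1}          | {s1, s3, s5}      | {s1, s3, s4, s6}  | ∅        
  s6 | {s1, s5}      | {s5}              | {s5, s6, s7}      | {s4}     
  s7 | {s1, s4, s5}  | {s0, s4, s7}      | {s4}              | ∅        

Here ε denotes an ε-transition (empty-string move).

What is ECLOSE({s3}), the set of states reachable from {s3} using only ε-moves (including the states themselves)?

{s1, s2, s3}

Begin with {s3}.
ε-move s3 → s1; add s1.
ε-move s3 → s2; add s2.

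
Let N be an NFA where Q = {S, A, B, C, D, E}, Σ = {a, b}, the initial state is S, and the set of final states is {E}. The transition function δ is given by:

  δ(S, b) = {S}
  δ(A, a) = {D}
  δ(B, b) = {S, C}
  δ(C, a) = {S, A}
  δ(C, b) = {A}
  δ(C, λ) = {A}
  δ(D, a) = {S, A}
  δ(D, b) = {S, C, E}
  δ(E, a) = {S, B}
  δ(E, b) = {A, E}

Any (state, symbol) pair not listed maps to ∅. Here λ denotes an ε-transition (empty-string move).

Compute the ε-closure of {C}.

Begin with {C}.
ε-move C → A; add A.

{A, C}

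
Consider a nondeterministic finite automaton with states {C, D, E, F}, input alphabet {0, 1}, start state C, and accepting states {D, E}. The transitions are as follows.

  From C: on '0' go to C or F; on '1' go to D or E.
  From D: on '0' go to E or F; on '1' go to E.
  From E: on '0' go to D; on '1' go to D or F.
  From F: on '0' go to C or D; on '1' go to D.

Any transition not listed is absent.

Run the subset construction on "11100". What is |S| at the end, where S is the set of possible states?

4

Start in {C}.
Read '1': C→{D, E}; now {D, E}.
Read '1': D→{E}, E→{D, F}; now {D, E, F}.
Read '1': D→{E}, E→{D, F}, F→{D}; now {D, E, F}.
Read '0': D→{E, F}, E→{D}, F→{C, D}; now {C, D, E, F}.
Read '0': C→{C, F}, D→{E, F}, E→{D}, F→{C, D}; now {C, D, E, F}.
That set has 4 states.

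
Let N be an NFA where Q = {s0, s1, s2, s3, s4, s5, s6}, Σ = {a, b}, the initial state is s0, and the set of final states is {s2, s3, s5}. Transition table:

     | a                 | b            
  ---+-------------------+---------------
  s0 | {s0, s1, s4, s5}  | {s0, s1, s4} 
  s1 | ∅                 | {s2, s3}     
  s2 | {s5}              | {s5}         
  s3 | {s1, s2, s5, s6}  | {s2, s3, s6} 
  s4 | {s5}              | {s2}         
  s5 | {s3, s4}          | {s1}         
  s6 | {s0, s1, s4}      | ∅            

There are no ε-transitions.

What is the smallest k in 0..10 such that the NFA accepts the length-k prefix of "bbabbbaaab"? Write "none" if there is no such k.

2

Start in {s0}.
Read 'b': {s0} → {s0, s1, s4}.
Read 'b': {s0, s1, s4} → {s0, s1, s2, s3, s4}.
None of the earlier sets intersect F, but {s0, s1, s2, s3, s4} does.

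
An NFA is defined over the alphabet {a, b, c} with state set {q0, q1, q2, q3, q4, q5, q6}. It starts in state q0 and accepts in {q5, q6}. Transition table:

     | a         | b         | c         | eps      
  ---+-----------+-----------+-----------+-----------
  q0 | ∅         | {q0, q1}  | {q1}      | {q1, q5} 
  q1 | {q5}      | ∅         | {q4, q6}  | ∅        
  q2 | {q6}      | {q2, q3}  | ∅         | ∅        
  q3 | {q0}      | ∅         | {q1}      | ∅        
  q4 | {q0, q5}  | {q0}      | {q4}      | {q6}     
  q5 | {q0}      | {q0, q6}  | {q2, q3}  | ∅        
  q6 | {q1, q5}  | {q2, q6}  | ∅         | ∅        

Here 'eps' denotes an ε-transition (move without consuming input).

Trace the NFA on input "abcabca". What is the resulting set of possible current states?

Start: ε-closure({q0}) = {q0, q1, q5}.
Read 'a': {q0, q1, q5} → {q0, q1, q5}.
Read 'b': {q0, q1, q5} → {q0, q1, q5, q6}.
Read 'c': {q0, q1, q5, q6} → {q1, q2, q3, q4, q6}.
Read 'a': {q1, q2, q3, q4, q6} → {q0, q1, q5, q6}.
Read 'b': {q0, q1, q5, q6} → {q0, q1, q2, q5, q6}.
Read 'c': {q0, q1, q2, q5, q6} → {q1, q2, q3, q4, q6}.
Read 'a': {q1, q2, q3, q4, q6} → {q0, q1, q5, q6}.

{q0, q1, q5, q6}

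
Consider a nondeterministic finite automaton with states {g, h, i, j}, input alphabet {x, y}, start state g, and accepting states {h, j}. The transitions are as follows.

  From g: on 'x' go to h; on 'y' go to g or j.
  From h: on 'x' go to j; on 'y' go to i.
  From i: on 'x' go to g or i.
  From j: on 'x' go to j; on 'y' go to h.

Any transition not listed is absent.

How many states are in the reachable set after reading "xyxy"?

Start in {g}.
Read 'x': {g} → {h}.
Read 'y': {h} → {i}.
Read 'x': {i} → {g, i}.
Read 'y': {g, i} → {g, j}.
That set has 2 states.

2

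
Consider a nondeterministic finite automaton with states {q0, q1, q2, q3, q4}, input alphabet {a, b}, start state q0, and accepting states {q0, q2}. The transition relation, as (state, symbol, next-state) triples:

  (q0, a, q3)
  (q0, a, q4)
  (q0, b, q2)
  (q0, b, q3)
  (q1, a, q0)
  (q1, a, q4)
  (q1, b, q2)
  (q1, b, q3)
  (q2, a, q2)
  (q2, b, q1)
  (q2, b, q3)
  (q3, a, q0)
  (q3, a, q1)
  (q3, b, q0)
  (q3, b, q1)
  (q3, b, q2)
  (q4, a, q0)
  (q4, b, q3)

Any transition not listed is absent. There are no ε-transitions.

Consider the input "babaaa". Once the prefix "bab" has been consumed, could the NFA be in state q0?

Start in {q0}.
Read 'b': q0→{q2, q3}; now {q2, q3}.
Read 'a': q2→{q2}, q3→{q0, q1}; now {q0, q1, q2}.
Read 'b': q0→{q2, q3}, q1→{q2, q3}, q2→{q1, q3}; now {q1, q2, q3}.
State q0 is not in {q1, q2, q3}.

No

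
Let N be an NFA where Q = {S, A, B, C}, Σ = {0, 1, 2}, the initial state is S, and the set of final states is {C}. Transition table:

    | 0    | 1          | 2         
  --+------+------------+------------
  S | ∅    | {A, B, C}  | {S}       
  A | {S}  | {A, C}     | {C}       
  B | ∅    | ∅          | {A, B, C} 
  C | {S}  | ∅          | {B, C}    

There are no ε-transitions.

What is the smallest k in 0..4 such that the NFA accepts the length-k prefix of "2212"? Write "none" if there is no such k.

3

Start in {S}.
Read '2': {S} → {S}.
Read '2': {S} → {S}.
Read '1': {S} → {A, B, C}.
None of the earlier sets intersect F, but {A, B, C} does.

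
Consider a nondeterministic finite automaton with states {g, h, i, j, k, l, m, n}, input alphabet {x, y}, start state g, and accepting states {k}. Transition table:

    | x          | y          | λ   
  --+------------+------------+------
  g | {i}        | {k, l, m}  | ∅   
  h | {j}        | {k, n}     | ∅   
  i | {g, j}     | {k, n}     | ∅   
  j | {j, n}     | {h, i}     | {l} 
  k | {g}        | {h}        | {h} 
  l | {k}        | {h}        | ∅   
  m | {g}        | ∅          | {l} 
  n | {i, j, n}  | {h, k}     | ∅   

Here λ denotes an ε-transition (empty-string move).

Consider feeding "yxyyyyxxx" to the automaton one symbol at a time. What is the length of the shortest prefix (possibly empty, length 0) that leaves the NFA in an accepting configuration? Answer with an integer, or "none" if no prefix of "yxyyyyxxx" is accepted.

Start in {g}.
Read 'y': g→{k, l, m}; union {k, l, m}; ε-closure = {h, k, l, m}.
None of the earlier sets intersect F, but {h, k, l, m} does.

1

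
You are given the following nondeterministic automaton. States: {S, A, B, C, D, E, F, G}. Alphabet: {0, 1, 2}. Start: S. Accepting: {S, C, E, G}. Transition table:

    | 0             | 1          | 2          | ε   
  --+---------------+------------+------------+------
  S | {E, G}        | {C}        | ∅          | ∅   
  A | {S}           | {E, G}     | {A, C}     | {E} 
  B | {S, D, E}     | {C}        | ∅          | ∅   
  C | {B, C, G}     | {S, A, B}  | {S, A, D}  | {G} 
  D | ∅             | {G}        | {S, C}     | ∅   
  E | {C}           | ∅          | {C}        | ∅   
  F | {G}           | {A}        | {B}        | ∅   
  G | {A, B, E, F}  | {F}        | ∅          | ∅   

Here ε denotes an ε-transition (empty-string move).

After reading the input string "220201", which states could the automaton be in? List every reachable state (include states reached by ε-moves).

∅

Start in {S}.
Read '2': S→∅; now ∅.
The set is empty and remains empty for the remaining 5 symbols.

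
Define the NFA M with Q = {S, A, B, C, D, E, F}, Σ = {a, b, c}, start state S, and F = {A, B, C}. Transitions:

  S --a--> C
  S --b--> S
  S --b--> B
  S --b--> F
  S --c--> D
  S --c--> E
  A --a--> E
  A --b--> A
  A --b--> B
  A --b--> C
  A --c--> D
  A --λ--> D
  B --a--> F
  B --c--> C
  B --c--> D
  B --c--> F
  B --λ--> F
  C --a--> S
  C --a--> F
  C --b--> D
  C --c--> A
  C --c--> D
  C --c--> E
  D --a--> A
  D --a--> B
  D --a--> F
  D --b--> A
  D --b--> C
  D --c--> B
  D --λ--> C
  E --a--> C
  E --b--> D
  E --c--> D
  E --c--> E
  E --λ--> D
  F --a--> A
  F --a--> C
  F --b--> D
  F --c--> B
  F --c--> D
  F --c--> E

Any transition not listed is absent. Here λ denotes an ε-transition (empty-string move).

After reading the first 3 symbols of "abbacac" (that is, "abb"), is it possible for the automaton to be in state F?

Start in {S}.
Read 'a': S→{C}; now {C}.
Read 'b': C→{D}; union {D}; ε-closure = {C, D}.
Read 'b': C→{D}, D→{A, C}; now {A, C, D}.
State F is not in {A, C, D}.

No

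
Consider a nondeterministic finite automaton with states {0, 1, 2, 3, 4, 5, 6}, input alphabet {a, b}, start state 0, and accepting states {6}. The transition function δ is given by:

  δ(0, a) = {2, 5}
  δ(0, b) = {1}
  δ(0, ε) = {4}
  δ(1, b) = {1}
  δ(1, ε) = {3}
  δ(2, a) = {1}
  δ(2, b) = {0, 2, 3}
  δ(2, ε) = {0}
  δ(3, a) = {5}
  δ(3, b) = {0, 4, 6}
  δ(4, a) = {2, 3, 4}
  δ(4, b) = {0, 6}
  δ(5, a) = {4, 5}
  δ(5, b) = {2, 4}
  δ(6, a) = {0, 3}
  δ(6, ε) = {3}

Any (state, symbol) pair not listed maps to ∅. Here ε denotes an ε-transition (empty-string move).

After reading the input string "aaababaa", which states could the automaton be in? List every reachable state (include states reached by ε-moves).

{0, 1, 2, 3, 4, 5}

Start: ε-closure({0}) = {0, 4}.
Read 'a': {0, 4} → {0, 2, 3, 4, 5}.
Read 'a': {0, 2, 3, 4, 5} → {0, 1, 2, 3, 4, 5}.
Read 'a': {0, 1, 2, 3, 4, 5} → {0, 1, 2, 3, 4, 5}.
Read 'b': {0, 1, 2, 3, 4, 5} → {0, 1, 2, 3, 4, 6}.
Read 'a': {0, 1, 2, 3, 4, 6} → {0, 1, 2, 3, 4, 5}.
Read 'b': {0, 1, 2, 3, 4, 5} → {0, 1, 2, 3, 4, 6}.
Read 'a': {0, 1, 2, 3, 4, 6} → {0, 1, 2, 3, 4, 5}.
Read 'a': {0, 1, 2, 3, 4, 5} → {0, 1, 2, 3, 4, 5}.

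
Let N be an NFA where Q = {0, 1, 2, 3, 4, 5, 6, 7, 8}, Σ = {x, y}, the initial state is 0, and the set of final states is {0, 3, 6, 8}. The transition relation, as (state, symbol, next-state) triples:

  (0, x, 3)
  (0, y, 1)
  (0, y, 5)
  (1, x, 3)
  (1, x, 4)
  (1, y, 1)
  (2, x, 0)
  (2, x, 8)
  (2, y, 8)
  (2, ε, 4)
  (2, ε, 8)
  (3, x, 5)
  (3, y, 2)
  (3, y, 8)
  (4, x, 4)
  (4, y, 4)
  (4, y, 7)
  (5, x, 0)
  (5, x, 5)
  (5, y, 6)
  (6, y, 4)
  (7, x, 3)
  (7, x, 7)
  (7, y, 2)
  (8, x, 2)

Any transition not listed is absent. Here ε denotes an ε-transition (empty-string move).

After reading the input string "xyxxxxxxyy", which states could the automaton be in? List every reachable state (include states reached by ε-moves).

Start in {0}.
Read 'x': 0→{3}; now {3}.
Read 'y': 3→{2, 8}; union {2, 8}; ε-closure = {2, 4, 8}.
Read 'x': 2→{0, 8}, 4→{4}, 8→{2}; now {0, 2, 4, 8}.
Read 'x': 0→{3}, 2→{0, 8}, 4→{4}, 8→{2}; now {0, 2, 3, 4, 8}.
Read 'x': 0→{3}, 2→{0, 8}, 3→{5}, 4→{4}, 8→{2}; now {0, 2, 3, 4, 5, 8}.
Read 'x': 0→{3}, 2→{0, 8}, 3→{5}, 4→{4}, 5→{0, 5}, 8→{2}; now {0, 2, 3, 4, 5, 8}.
Read 'x': 0→{3}, 2→{0, 8}, 3→{5}, 4→{4}, 5→{0, 5}, 8→{2}; now {0, 2, 3, 4, 5, 8}.
Read 'x': 0→{3}, 2→{0, 8}, 3→{5}, 4→{4}, 5→{0, 5}, 8→{2}; now {0, 2, 3, 4, 5, 8}.
Read 'y': 0→{1, 5}, 2→{8}, 3→{2, 8}, 4→{4, 7}, 5→{6}, 8→∅; now {1, 2, 4, 5, 6, 7, 8}.
Read 'y': 1→{1}, 2→{8}, 4→{4, 7}, 5→{6}, 6→{4}, 7→{2}, 8→∅; now {1, 2, 4, 6, 7, 8}.

{1, 2, 4, 6, 7, 8}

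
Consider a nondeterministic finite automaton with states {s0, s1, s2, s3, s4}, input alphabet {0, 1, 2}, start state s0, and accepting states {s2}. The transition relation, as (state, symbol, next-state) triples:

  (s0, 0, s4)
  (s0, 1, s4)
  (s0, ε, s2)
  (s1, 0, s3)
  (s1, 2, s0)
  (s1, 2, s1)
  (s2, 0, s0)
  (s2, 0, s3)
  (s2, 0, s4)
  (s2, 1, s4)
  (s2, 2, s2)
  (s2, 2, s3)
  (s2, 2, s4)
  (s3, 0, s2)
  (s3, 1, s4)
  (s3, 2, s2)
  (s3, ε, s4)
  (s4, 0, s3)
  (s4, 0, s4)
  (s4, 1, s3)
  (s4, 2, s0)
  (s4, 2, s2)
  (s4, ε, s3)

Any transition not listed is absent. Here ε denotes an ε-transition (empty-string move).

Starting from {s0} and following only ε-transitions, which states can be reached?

{s0, s2}

Begin with {s0}.
ε-move s0 → s2; add s2.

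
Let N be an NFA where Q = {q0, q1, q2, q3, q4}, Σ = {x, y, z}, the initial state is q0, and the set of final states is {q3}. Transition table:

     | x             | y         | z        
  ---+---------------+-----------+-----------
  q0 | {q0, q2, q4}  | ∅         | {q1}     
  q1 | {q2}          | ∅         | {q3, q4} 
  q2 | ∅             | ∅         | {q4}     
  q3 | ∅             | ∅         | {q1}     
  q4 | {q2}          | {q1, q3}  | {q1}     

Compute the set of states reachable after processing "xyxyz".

∅

Start in {q0}.
Read 'x': {q0} → {q0, q2, q4}.
Read 'y': {q0, q2, q4} → {q1, q3}.
Read 'x': {q1, q3} → {q2}.
Read 'y': {q2} → ∅.
The set is empty and remains empty for the remaining 1 symbol.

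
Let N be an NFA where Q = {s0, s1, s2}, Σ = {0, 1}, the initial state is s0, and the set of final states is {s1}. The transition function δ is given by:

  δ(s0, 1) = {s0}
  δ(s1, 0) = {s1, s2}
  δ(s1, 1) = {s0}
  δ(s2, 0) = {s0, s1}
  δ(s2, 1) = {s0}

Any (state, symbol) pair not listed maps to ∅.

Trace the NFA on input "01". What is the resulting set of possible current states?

∅

Start in {s0}.
Read '0': s0→∅; now ∅.
The set is empty and remains empty for the remaining 1 symbol.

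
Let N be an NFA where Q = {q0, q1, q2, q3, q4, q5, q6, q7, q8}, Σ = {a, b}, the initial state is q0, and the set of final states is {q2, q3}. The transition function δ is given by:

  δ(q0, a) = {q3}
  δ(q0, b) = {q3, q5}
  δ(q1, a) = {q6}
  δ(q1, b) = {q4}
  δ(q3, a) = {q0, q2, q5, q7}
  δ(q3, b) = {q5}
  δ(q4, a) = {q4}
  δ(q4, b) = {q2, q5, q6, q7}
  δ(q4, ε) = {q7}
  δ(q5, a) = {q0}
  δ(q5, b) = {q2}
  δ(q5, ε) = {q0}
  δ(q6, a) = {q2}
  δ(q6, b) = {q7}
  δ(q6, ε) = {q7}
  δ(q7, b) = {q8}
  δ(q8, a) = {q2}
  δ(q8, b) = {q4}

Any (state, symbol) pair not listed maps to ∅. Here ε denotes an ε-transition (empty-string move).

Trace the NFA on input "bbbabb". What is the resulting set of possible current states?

{q0, q2, q3, q4, q5, q7}

Start in {q0}.
Read 'b': {q0} → {q0, q3, q5}.
Read 'b': {q0, q3, q5} → {q0, q2, q3, q5}.
Read 'b': {q0, q2, q3, q5} → {q0, q2, q3, q5}.
Read 'a': {q0, q2, q3, q5} → {q0, q2, q3, q5, q7}.
Read 'b': {q0, q2, q3, q5, q7} → {q0, q2, q3, q5, q8}.
Read 'b': {q0, q2, q3, q5, q8} → {q0, q2, q3, q4, q5, q7}.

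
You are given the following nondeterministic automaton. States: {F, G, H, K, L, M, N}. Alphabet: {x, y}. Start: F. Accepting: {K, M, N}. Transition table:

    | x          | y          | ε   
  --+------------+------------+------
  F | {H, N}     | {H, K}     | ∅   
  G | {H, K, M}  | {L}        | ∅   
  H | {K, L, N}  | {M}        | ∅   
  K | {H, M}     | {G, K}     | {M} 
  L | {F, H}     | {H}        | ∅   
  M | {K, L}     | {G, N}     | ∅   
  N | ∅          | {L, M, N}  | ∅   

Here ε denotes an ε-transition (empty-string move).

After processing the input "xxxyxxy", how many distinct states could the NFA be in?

6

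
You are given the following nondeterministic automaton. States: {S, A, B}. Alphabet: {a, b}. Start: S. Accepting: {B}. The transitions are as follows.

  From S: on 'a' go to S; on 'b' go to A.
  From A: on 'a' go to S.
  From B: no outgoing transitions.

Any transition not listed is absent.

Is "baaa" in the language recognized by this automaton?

Start in {S}.
Read 'b': S→{A}; now {A}.
Read 'a': A→{S}; now {S}.
Read 'a': S→{S}; now {S}.
Read 'a': S→{S}; now {S}.
The final set {S} contains no accepting state.

No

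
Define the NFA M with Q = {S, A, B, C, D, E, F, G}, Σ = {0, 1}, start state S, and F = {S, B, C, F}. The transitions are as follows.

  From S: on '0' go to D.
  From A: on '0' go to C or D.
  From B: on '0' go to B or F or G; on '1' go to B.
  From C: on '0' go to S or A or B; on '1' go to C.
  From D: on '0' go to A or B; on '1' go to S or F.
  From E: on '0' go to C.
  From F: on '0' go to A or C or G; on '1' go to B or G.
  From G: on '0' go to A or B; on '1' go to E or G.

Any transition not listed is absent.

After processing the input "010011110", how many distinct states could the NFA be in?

6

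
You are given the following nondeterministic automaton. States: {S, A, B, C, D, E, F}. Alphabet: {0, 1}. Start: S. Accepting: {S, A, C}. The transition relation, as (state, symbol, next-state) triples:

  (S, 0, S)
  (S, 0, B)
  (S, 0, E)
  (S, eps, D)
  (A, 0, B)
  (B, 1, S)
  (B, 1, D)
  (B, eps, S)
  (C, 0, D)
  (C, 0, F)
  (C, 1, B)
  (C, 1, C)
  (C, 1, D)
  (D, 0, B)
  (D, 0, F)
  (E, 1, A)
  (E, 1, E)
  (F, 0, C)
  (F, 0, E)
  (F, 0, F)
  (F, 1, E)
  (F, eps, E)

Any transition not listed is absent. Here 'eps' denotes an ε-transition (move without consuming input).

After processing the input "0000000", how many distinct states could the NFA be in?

Start: ε-closure({S}) = {S, D}.
Read '0': S→{S, B, E}, D→{B, F}; union {S, B, E, F}; ε-closure = {S, B, D, E, F}.
Read '0': S→{S, B, E}, B→∅, D→{B, F}, E→∅, F→{C, E, F}; union {S, B, C, E, F}; ε-closure = {S, B, C, D, E, F}.
Read '0': S→{S, B, E}, B→∅, C→{D, F}, D→{B, F}, E→∅, F→{C, E, F}; now {S, B, C, D, E, F}.
Read '0': S→{S, B, E}, B→∅, C→{D, F}, D→{B, F}, E→∅, F→{C, E, F}; now {S, B, C, D, E, F}.
Read '0': S→{S, B, E}, B→∅, C→{D, F}, D→{B, F}, E→∅, F→{C, E, F}; now {S, B, C, D, E, F}.
Read '0': S→{S, B, E}, B→∅, C→{D, F}, D→{B, F}, E→∅, F→{C, E, F}; now {S, B, C, D, E, F}.
Read '0': S→{S, B, E}, B→∅, C→{D, F}, D→{B, F}, E→∅, F→{C, E, F}; now {S, B, C, D, E, F}.
That set has 6 states.

6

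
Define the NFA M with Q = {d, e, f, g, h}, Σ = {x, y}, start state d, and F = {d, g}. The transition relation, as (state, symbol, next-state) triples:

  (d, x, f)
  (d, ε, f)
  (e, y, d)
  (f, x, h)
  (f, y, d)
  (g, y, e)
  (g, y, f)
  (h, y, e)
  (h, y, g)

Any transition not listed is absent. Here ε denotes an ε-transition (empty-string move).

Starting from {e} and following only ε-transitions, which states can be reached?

{e}

Begin with {e}.
No ε-moves leave this set, so the closure equals the set itself.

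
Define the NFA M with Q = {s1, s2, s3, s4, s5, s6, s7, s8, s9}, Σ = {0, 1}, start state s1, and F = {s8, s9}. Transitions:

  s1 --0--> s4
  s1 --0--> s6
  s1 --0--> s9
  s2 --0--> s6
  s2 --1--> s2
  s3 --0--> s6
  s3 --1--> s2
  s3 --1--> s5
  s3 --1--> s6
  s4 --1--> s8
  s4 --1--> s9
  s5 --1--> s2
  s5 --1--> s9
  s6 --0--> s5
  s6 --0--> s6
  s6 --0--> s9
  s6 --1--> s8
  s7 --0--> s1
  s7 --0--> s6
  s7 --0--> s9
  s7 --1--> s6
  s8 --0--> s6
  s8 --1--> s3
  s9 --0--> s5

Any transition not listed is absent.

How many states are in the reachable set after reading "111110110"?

Start in {s1}.
Read '1': s1→∅; now ∅.
The set is empty and remains empty for the remaining 8 symbols.
That set has 0 states.

0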